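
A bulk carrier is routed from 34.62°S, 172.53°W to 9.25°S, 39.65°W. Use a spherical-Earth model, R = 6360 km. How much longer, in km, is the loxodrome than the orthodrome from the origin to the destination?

783 km

Great circle: cos σ = sin φ₁ sin φ₂ + cos φ₁ cos φ₂ cos Δλ,  σ = 2.0503 rad → d_gc = 13040.2 km
Rhumb line: Δψ = +0.4826, q = Δφ/Δψ = 0.9175, d_rh = R√(Δφ²+q²Δλ²) = 13823.0 km
Excess = 13823.0 − 13040.2 = 782.8 ≈ 783 km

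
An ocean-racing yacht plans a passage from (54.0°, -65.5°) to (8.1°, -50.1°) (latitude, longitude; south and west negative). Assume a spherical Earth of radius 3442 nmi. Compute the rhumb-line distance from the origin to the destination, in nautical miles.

2859 nmi

Rhumb course C = atan2(Δλ, Δψ) with Δψ = ln[tan(π/4+φ₂/2)/tan(π/4+φ₁/2)] = -0.9823, Δλ = +0.2688 → C = 164.70°
d = R·|Δφ| / |cos C| = 3442·0.80111 / 0.96455 = 2859 nmi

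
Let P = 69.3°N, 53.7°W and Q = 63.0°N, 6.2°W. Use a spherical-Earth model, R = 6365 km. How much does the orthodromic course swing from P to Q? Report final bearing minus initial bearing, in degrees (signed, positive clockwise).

+43.9°

At departure: θ₁ = atan2(sin Δλ cos φ₂, cos φ₁ sin φ₂ − sin φ₁ cos φ₂ cos Δλ) = 85.21°
At arrival: θ₂ = atan2(sin Δλ cos φ₁, −cos φ₂ sin φ₁ + sin φ₂ cos φ₁ cos Δλ) = 129.12°
Δθ = θ₂ − θ₁ = +43.9°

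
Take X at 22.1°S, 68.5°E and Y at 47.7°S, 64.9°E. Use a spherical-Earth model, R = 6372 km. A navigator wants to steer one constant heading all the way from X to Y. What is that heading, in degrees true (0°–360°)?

Δψ = ln[tan(π/4+φ₂/2)/tan(π/4+φ₁/2)] = -0.5540
Δλ = -0.0628 rad (taken the short way round)
course = atan2(Δλ, Δψ) = 186.47°

186.5°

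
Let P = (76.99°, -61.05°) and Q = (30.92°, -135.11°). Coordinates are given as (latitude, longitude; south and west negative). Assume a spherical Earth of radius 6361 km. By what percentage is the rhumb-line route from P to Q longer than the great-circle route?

5.0%

Great circle: σ = 0.9840 rad → d_gc = Rσ = 6259.3 km
Rhumb: Δφ = -0.8041, Δλ = -1.2926, Δψ = -1.6034, q = Δφ/Δψ = 0.5015 → d_rh = R√(Δφ²+q²Δλ²) = 6569.7 km
Excess = (6569.7 − 6259.3) / 6259.3 = 310.4 / 6259.3 = 4.96% ≈ 5.0%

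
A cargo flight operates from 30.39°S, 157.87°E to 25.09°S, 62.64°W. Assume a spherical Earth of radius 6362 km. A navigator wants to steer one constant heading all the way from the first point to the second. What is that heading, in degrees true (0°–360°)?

87.5°

Δψ = ln[tan(π/4+φ₂/2)/tan(π/4+φ₁/2)] = +0.1046
Δλ = +2.4346 rad (taken the short way round)
course = atan2(Δλ, Δψ) = 87.54°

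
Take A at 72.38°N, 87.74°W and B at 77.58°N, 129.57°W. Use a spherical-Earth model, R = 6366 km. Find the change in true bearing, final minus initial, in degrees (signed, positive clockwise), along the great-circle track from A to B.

-40.6°

Initial bearing θ₁ = atan2(sin Δλ cos φ₂, cos φ₁ sin φ₂ − sin φ₁ cos φ₂ cos Δλ) = 314.89°
Final bearing θ₂ = (initial bearing from the destination back to the start) + 180° = 274.33°
Δθ = θ₂ − θ₁ = -40.6°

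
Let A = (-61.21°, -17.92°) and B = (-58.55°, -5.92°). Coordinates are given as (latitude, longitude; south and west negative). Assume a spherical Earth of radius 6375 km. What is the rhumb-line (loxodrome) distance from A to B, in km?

Δψ = ln[tan(π/4+φ₂/2)/tan(π/4+φ₁/2)] = +0.0926;  Δφ = +0.0464 rad,  Δλ = +0.2094 rad
q = Δφ/Δψ = 0.5015
d = R·√(Δφ² + q²Δλ²) = 6375·0.11484 = 732 km

732 km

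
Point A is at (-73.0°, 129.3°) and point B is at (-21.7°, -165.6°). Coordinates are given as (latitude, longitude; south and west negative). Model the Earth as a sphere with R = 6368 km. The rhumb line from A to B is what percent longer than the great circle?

3.3%

Great circle: σ = 1.0838 rad → d_gc = Rσ = 6901.7 km
Rhumb: Δφ = +0.8954, Δλ = +1.1362, Δψ = +1.5127, q = Δφ/Δψ = 0.5919 → d_rh = R√(Δφ²+q²Δλ²) = 7130.9 km
Excess = (7130.9 − 6901.7) / 6901.7 = 229.2 / 6901.7 = 3.32% ≈ 3.3%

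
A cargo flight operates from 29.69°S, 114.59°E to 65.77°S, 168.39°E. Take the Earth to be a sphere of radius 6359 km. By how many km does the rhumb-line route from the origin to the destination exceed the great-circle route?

118 km

Great circle: cos σ = sin φ₁ sin φ₂ + cos φ₁ cos φ₂ cos Δλ,  σ = 0.8470 rad → d_gc = 5386.0 km
Rhumb line: Δψ = -0.9957, q = Δφ/Δψ = 0.6325, d_rh = R√(Δφ²+q²Δλ²) = 5504.2 km
Excess = 5504.2 − 5386.0 = 118.2 ≈ 118 km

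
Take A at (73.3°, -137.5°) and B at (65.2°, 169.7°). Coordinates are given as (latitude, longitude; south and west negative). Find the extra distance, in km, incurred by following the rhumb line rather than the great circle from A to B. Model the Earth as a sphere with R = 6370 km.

69 km

Great circle: cos σ = sin φ₁ sin φ₂ + cos φ₁ cos φ₂ cos Δλ,  σ = 0.3412 rad → d_gc = 2173.2 km
Rhumb line: Δψ = -0.4041, q = Δφ/Δψ = 0.3498, d_rh = R√(Δφ²+q²Δλ²) = 2242.4 km
Excess = 2242.4 − 2173.2 = 69.2 ≈ 69 km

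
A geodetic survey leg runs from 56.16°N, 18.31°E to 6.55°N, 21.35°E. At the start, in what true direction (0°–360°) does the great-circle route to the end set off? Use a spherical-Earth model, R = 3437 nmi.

176.0°

N = sin Δλ·cos φ₂ = +0.0527;  D = cos φ₁ sin φ₂ − sin φ₁ cos φ₂ cos Δλ = -0.7605
initial course = atan2(N, D) = 176.04°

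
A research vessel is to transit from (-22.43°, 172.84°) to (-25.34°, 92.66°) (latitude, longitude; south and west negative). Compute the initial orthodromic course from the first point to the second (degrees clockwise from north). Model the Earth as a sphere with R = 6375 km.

249.3°

N = sin Δλ·cos φ₂ = -0.8905;  D = cos φ₁ sin φ₂ − sin φ₁ cos φ₂ cos Δλ = -0.3368
initial course = atan2(N, D) = 249.28°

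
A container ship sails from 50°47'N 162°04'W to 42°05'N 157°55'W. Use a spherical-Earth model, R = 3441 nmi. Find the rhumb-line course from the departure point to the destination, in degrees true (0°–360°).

161.9°

Δψ = ln[tan(π/4+φ₂/2)/tan(π/4+φ₁/2)] = -0.2210
Δλ = +0.0724 rad (taken the short way round)
course = atan2(Δλ, Δψ) = 161.85°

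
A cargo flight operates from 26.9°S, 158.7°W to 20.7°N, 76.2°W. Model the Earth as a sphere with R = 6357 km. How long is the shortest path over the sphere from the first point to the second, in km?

Haversine: a = sin²(Δφ/2)+cos φ₁ cos φ₂ sin²(Δλ/2) = 0.52552;  σ = 2·atan2(√a,√(1−a))
σ = 92.925° → d = Rσ = 6357·1.62185 = 10310 km

10310 km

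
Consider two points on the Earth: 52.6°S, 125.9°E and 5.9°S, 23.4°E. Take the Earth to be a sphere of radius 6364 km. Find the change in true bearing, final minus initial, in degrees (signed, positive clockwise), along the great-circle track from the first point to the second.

+67.1°

At departure: θ₁ = atan2(sin Δλ cos φ₂, cos φ₁ sin φ₂ − sin φ₁ cos φ₂ cos Δλ) = 256.48°
At arrival: θ₂ = atan2(sin Δλ cos φ₁, −cos φ₂ sin φ₁ + sin φ₂ cos φ₁ cos Δλ) = 323.58°
Δθ = θ₂ − θ₁ = +67.1°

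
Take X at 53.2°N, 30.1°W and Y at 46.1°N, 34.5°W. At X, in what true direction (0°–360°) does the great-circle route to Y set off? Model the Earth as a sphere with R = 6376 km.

θ = atan2( sin Δλ·cos φ₂ ,  cos φ₁ sin φ₂ − sin φ₁ cos φ₂ cos Δλ )
  = atan2(-0.0532, -0.1220) = 203.57°

203.6°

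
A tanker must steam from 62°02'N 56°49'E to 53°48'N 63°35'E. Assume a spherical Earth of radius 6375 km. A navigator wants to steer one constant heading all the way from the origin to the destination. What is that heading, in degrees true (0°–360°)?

156.5°

Meridional parts: M(φ₁)=+1.3902, M(φ₂)=+1.1183 → ΔM = -0.2720;  Δλ = +0.1181 rad
tan C = Δλ / ΔM = -0.4342 → C = 156.53°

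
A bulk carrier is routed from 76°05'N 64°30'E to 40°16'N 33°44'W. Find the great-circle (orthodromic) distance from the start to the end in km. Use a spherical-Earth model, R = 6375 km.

5903 km

Haversine: a = sin²(Δφ/2)+cos φ₁ cos φ₂ sin²(Δλ/2) = 0.19945;  σ = 2·atan2(√a,√(1−a))
σ = 53.052° → d = Rσ = 6375·0.92593 = 5903 km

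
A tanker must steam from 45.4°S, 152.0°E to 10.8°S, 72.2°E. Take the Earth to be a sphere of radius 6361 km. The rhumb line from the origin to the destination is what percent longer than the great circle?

Great circle: σ = 1.3124 rad → d_gc = Rσ = 8348.0 km
Rhumb: Δφ = +0.6039, Δλ = -1.3928, Δψ = +0.7017, q = Δφ/Δψ = 0.8607 → d_rh = R√(Δφ²+q²Δλ²) = 8537.8 km
Excess = (8537.8 − 8348.0) / 8348.0 = 189.8 / 8348.0 = 2.27% ≈ 2.3%

2.3%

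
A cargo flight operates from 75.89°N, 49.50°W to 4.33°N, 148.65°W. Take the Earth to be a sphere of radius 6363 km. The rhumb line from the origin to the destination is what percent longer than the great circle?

7.2%

Great circle: σ = 1.5362 rad → d_gc = Rσ = 9775.0 km
Rhumb: Δφ = -1.2490, Δλ = -1.7305, Δψ = -2.0138, q = Δφ/Δψ = 0.6202 → d_rh = R√(Δφ²+q²Δλ²) = 10478.3 km
Excess = (10478.3 − 9775.0) / 9775.0 = 703.3 / 9775.0 = 7.19% ≈ 7.2%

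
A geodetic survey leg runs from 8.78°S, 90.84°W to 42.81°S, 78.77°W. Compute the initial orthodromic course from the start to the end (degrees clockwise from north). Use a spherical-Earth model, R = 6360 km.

N = sin Δλ·cos φ₂ = +0.1534;  D = cos φ₁ sin φ₂ − sin φ₁ cos φ₂ cos Δλ = -0.5621
initial course = atan2(N, D) = 164.74°

164.7°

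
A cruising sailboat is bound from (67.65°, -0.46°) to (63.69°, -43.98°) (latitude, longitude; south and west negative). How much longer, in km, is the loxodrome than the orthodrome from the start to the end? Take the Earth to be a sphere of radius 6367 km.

41 km

Great circle: cos σ = sin φ₁ sin φ₂ + cos φ₁ cos φ₂ cos Δλ,  σ = 0.3134 rad → d_gc = 1995.5 km
Rhumb line: Δψ = -0.1681, q = Δφ/Δψ = 0.4111, d_rh = R√(Δφ²+q²Δλ²) = 2036.3 km
Excess = 2036.3 − 1995.5 = 40.8 ≈ 41 km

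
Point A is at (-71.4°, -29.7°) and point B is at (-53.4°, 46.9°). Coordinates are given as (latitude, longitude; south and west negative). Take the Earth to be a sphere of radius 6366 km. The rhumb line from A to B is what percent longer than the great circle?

Great circle: σ = 0.6352 rad → d_gc = Rσ = 4043.6 km
Rhumb: Δφ = +0.3142, Δλ = +1.3369, Δψ = +0.7029, q = Δφ/Δψ = 0.4470 → d_rh = R√(Δφ²+q²Δλ²) = 4297.7 km
Excess = (4297.7 − 4043.6) / 4043.6 = 254.1 / 4043.6 = 6.28% ≈ 6.3%

6.3%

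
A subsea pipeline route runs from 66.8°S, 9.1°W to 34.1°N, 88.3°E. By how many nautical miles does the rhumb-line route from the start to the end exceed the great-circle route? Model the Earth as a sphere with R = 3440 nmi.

Great circle: cos σ = sin φ₁ sin φ₂ + cos φ₁ cos φ₂ cos Δλ,  σ = 2.1619 rad → d_gc = 7437.10 nmi
Rhumb line: Δψ = +2.2172, q = Δφ/Δψ = 0.7943, d_rh = R√(Δφ²+q²Δλ²) = 7633.64 nmi
Excess = 7633.64 − 7437.10 = 196.54 ≈ 197 nmi

197 nmi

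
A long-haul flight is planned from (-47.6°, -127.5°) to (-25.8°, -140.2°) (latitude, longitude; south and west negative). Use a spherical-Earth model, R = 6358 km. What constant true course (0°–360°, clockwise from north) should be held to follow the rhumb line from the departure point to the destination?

Meridional parts: M(φ₁)=-0.9471, M(φ₂)=-0.4663 → ΔM = +0.4807;  Δλ = -0.2217 rad
tan C = Δλ / ΔM = -0.4611 → C = 335.25°

335.2°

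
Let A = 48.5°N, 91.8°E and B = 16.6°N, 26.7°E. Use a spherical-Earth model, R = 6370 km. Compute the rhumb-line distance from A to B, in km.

6931 km

Rhumb course C = atan2(Δλ, Δψ) with Δψ = ln[tan(π/4+φ₂/2)/tan(π/4+φ₁/2)] = -0.6767, Δλ = -1.1362 → C = 239.22°
d = R·|Δφ| / |cos C| = 6370·0.55676 / 0.51170 = 6931 km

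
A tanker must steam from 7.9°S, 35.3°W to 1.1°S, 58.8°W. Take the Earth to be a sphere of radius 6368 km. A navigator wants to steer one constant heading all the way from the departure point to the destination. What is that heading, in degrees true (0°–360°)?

Δψ = ln[tan(π/4+φ₂/2)/tan(π/4+φ₁/2)] = +0.1191
Δλ = -0.4102 rad (taken the short way round)
course = atan2(Δλ, Δψ) = 286.19°

286.2°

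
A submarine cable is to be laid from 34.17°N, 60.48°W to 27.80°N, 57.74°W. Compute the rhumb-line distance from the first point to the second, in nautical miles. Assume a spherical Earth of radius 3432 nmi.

407 nmi

Rhumb course C = atan2(Δλ, Δψ) with Δψ = ln[tan(π/4+φ₂/2)/tan(π/4+φ₁/2)] = -0.1298, Δλ = +0.0478 → C = 159.77°
d = R·|Δφ| / |cos C| = 3432·0.11118 / 0.93834 = 407 nmi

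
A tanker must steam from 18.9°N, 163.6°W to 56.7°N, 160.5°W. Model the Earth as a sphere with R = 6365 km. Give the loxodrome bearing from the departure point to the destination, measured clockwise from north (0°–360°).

Δψ = ln[tan(π/4+φ₂/2)/tan(π/4+φ₁/2)] = +0.8711
Δλ = +0.0541 rad (taken the short way round)
course = atan2(Δλ, Δψ) = 3.55°

3.6°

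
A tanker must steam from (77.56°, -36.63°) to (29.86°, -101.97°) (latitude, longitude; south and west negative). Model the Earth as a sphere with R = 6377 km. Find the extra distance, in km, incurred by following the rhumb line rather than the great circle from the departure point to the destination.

Great circle: cos σ = sin φ₁ sin φ₂ + cos φ₁ cos φ₂ cos Δλ,  σ = 0.9714 rad → d_gc = 6194.6 km
Rhumb line: Δψ = -1.6700, q = Δφ/Δψ = 0.4985, d_rh = R√(Δφ²+q²Δλ²) = 6428.7 km
Excess = 6428.7 − 6194.6 = 234.1 ≈ 234 km

234 km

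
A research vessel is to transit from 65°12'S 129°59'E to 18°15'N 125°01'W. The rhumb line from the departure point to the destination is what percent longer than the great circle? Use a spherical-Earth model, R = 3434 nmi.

4.5%

Great circle: σ = 1.9686 rad → d_gc = Rσ = 6760.1 nmi
Rhumb: Δφ = +1.4565, Δλ = +1.8326, Δψ = +1.8388, q = Δφ/Δψ = 0.7921 → d_rh = R√(Δφ²+q²Δλ²) = 7061.3 nmi
Excess = (7061.3 − 6760.1) / 6760.1 = 301.2 / 6760.1 = 4.46% ≈ 4.5%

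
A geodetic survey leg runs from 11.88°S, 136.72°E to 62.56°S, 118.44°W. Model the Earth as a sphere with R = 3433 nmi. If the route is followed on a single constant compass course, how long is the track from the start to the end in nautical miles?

Δψ = ln[tan(π/4+φ₂/2)/tan(π/4+φ₁/2)] = -1.2012;  Δφ = -0.8845 rad,  Δλ = +1.8298 rad
q = Δφ/Δψ = 0.7364
d = R·√(Δφ² + q²Δλ²) = 3433·1.61186 = 5534 nmi

5534 nmi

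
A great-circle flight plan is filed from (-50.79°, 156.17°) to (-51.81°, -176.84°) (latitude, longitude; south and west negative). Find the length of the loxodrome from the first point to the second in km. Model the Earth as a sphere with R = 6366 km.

Rhumb course C = atan2(Δλ, Δψ) with Δψ = ln[tan(π/4+φ₂/2)/tan(π/4+φ₁/2)] = -0.0285, Δλ = +0.4711 → C = 93.46°
d = R·|Δφ| / |cos C| = 6366·0.01780 / 0.06034 = 1878 km

1878 km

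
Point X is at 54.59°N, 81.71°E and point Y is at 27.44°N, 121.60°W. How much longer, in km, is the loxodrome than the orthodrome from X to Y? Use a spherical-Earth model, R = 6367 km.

2555 km

Great circle: cos σ = sin φ₁ sin φ₂ + cos φ₁ cos φ₂ cos Δλ,  σ = 1.6676 rad → d_gc = 10617.8 km
Rhumb line: Δψ = -0.6435, q = Δφ/Δψ = 0.7364, d_rh = R√(Δφ²+q²Δλ²) = 13172.6 km
Excess = 13172.6 − 10617.8 = 2554.8 ≈ 2555 km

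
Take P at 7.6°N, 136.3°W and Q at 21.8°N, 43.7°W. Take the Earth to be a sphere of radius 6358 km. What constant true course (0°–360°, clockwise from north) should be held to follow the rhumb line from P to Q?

81.0°

Δψ = ln[tan(π/4+φ₂/2)/tan(π/4+φ₁/2)] = +0.2570
Δλ = +1.6162 rad (taken the short way round)
course = atan2(Δλ, Δψ) = 80.97°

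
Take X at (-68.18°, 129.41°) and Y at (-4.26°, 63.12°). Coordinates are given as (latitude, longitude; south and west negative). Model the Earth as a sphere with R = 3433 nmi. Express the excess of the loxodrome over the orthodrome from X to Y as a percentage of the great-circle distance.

Great circle: σ = 1.3510 rad → d_gc = Rσ = 4638.1 nmi
Rhumb: Δφ = +1.1156, Δλ = -1.1570, Δψ = +1.5719, q = Δφ/Δψ = 0.7097 → d_rh = R√(Δφ²+q²Δλ²) = 4755.4 nmi
Excess = (4755.4 − 4638.1) / 4638.1 = 117.3 / 4638.1 = 2.53% ≈ 2.5%

2.5%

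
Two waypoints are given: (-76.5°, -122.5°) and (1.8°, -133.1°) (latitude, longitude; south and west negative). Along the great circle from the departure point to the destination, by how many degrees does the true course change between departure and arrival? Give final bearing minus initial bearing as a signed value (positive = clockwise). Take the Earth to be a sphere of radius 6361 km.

At departure: θ₁ = atan2(sin Δλ cos φ₂, cos φ₁ sin φ₂ − sin φ₁ cos φ₂ cos Δλ) = 349.19°
At arrival: θ₂ = atan2(sin Δλ cos φ₁, −cos φ₂ sin φ₁ + sin φ₂ cos φ₁ cos Δλ) = 357.49°
Δθ = θ₂ − θ₁ = +8.3°

+8.3°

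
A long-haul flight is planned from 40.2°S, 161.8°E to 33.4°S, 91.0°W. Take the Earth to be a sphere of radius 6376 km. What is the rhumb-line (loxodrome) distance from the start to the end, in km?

Rhumb course C = atan2(Δλ, Δψ) with Δψ = ln[tan(π/4+φ₂/2)/tan(π/4+φ₁/2)] = +0.1484, Δλ = +1.8710 → C = 85.46°
d = R·|Δφ| / |cos C| = 6376·0.11868 / 0.07907 = 9570 km

9570 km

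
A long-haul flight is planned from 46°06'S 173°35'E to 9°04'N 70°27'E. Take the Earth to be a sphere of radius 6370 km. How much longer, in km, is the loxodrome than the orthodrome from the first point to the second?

280 km

Great circle: cos σ = sin φ₁ sin φ₂ + cos φ₁ cos φ₂ cos Δλ,  σ = 1.8433 rad → d_gc = 11741.74 km
Rhumb line: Δψ = +1.0677, q = Δφ/Δψ = 0.9018, d_rh = R√(Δφ²+q²Δλ²) = 12022.20 km
Excess = 12022.20 − 11741.74 = 280.46 ≈ 280 km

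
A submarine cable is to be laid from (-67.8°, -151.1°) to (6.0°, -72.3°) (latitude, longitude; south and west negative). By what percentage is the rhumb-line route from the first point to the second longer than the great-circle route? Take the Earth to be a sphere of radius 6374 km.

Great circle: σ = 1.5946 rad → d_gc = Rσ = 10163.9 km
Rhumb: Δφ = +1.2881, Δλ = +1.3753, Δψ = +1.7336, q = Δφ/Δψ = 0.7430 → d_rh = R√(Δφ²+q²Δλ²) = 10479.9 km
Excess = (10479.9 − 10163.9) / 10163.9 = 316.0 / 10163.9 = 3.11% ≈ 3.1%

3.1%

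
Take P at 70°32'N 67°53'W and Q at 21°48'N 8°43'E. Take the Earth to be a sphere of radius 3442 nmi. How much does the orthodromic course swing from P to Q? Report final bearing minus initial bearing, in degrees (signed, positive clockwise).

Initial bearing θ₁ = atan2(sin Δλ cos φ₂, cos φ₁ sin φ₂ − sin φ₁ cos φ₂ cos Δλ) = 95.01°
Final bearing θ₂ = (initial bearing from the destination back to the start) + 180° = 159.05°
Δθ = θ₂ − θ₁ = +64.0°

+64.0°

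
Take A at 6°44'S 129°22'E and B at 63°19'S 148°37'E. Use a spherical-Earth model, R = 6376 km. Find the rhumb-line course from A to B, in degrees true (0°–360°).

165.7°

Δψ = ln[tan(π/4+φ₂/2)/tan(π/4+φ₁/2)] = -1.3212
Δλ = +0.3360 rad (taken the short way round)
course = atan2(Δλ, Δψ) = 165.73°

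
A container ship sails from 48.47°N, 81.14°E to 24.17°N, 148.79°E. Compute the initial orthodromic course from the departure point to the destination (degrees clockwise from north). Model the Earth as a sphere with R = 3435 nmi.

θ = atan2( sin Δλ·cos φ₂ ,  cos φ₁ sin φ₂ − sin φ₁ cos φ₂ cos Δλ )
  = atan2(+0.8438, +0.0118) = 89.20°

89.2°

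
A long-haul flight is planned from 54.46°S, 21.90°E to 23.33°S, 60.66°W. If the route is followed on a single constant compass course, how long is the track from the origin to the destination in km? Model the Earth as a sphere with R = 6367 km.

7748 km

Rhumb course C = atan2(Δλ, Δψ) with Δψ = ln[tan(π/4+φ₂/2)/tan(π/4+φ₁/2)] = +0.7190, Δλ = -1.4409 → C = 296.52°
d = R·|Δφ| / |cos C| = 6367·0.54332 / 0.44647 = 7748 km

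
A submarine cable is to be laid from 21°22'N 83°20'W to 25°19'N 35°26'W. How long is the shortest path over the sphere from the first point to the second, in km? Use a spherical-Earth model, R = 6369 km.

Haversine: a = sin²(Δφ/2)+cos φ₁ cos φ₂ sin²(Δλ/2) = 0.13991;  σ = 2·atan2(√a,√(1−a))
σ = 43.931° → d = Rσ = 6369·0.76673 = 4883 km

4883 km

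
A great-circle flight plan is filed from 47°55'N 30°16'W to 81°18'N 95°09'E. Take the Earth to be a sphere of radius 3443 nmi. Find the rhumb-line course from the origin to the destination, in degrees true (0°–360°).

Meridional parts: M(φ₁)=+0.9553, M(φ₂)=+2.5761 → ΔM = +1.6208;  Δλ = +2.1889 rad
tan C = Δλ / ΔM = +1.3505 → C = 53.48°

53.5°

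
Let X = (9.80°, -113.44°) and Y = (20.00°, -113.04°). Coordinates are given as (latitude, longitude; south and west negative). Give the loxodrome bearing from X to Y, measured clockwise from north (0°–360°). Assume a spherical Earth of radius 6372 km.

Δψ = ln[tan(π/4+φ₂/2)/tan(π/4+φ₁/2)] = +0.1845
Δλ = +0.0070 rad (taken the short way round)
course = atan2(Δλ, Δψ) = 2.17°

2.2°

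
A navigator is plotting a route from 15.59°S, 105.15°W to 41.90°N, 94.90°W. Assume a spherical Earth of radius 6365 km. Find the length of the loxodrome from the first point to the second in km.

6473 km

Rhumb course C = atan2(Δλ, Δψ) with Δψ = ln[tan(π/4+φ₂/2)/tan(π/4+φ₁/2)] = +1.0823, Δλ = +0.1789 → C = 9.39°
d = R·|Δφ| / |cos C| = 6365·1.00339 / 0.98661 = 6473 km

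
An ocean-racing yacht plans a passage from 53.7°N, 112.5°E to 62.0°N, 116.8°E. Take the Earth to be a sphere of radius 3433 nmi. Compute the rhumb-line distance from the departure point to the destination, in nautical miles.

516 nmi

Rhumb course C = atan2(Δλ, Δψ) with Δψ = ln[tan(π/4+φ₂/2)/tan(π/4+φ₁/2)] = +0.2737, Δλ = +0.0750 → C = 15.33°
d = R·|Δφ| / |cos C| = 3433·0.14486 / 0.96440 = 516 nmi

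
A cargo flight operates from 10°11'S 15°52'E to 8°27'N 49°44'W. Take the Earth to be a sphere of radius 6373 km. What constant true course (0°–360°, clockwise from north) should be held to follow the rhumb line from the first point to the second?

285.9°

Meridional parts: M(φ₁)=-0.1787, M(φ₂)=+0.1480 → ΔM = +0.3267;  Δλ = -1.1449 rad
tan C = Δλ / ΔM = -3.5046 → C = 285.93°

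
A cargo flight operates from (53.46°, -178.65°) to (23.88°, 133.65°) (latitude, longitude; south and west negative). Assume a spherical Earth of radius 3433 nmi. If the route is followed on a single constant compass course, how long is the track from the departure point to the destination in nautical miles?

2805 nmi

Rhumb course C = atan2(Δλ, Δψ) with Δψ = ln[tan(π/4+φ₂/2)/tan(π/4+φ₁/2)] = -0.6788, Δλ = -0.8325 → C = 230.81°
d = R·|Δφ| / |cos C| = 3433·0.51627 / 0.63195 = 2805 nmi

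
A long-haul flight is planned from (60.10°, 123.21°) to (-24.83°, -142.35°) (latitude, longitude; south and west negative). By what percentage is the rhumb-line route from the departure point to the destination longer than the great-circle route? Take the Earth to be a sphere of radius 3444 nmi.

Great circle: σ = 1.9813 rad → d_gc = Rσ = 6823.5 nmi
Rhumb: Δφ = -1.4823, Δλ = +1.6483, Δψ = -1.7681, q = Δφ/Δψ = 0.8384 → d_rh = R√(Δφ²+q²Δλ²) = 6979.4 nmi
Excess = (6979.4 − 6823.5) / 6823.5 = 155.9 / 6823.5 = 2.28% ≈ 2.3%

2.3%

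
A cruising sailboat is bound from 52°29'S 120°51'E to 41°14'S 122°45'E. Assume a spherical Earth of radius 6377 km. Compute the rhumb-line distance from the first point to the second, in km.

Δψ = ln[tan(π/4+φ₂/2)/tan(π/4+φ₁/2)] = +0.2887;  Δφ = +0.1963 rad,  Δλ = +0.0332 rad
q = Δφ/Δψ = 0.6802
d = R·√(Δφ² + q²Δλ²) = 6377·0.19764 = 1260 km

1260 km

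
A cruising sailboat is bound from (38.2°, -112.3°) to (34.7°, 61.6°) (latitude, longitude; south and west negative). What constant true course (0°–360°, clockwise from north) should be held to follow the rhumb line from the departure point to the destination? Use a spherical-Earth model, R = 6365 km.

91.4°

Δψ = ln[tan(π/4+φ₂/2)/tan(π/4+φ₁/2)] = -0.0760
Δλ = +3.0351 rad (taken the short way round)
course = atan2(Δλ, Δψ) = 91.43°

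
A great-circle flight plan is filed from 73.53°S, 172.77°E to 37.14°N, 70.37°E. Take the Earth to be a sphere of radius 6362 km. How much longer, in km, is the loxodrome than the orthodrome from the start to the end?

545 km

Great circle: cos σ = sin φ₁ sin φ₂ + cos φ₁ cos φ₂ cos Δλ,  σ = 2.2492 rad → d_gc = 14309.2 km
Rhumb line: Δψ = +2.6320, q = Δφ/Δψ = 0.7339, d_rh = R√(Δφ²+q²Δλ²) = 14853.9 km
Excess = 14853.9 − 14309.2 = 544.7 ≈ 545 km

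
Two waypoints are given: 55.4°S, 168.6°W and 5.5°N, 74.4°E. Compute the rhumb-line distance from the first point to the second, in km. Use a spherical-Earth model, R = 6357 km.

12848 km

Rhumb course C = atan2(Δλ, Δψ) with Δψ = ln[tan(π/4+φ₂/2)/tan(π/4+φ₁/2)] = +1.2626, Δλ = -2.0420 → C = 301.73°
d = R·|Δφ| / |cos C| = 6357·1.06291 / 0.52590 = 12848 km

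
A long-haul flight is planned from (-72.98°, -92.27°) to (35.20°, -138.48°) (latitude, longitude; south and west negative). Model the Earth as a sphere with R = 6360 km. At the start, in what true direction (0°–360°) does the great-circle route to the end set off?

θ = atan2( sin Δλ·cos φ₂ ,  cos φ₁ sin φ₂ − sin φ₁ cos φ₂ cos Δλ )
  = atan2(-0.5899, +0.7094) = 320.26°

320.3°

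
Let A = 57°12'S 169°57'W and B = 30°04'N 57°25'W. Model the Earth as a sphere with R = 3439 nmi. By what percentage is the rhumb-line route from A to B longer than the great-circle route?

Great circle: σ = 2.2153 rad → d_gc = Rσ = 7618.4 nmi
Rhumb: Δφ = +1.5231, Δλ = +1.9641, Δψ = +1.7738, q = Δφ/Δψ = 0.8587 → d_rh = R√(Δφ²+q²Δλ²) = 7815.1 nmi
Excess = (7815.1 − 7618.4) / 7618.4 = 196.7 / 7618.4 = 2.58% ≈ 2.6%

2.6%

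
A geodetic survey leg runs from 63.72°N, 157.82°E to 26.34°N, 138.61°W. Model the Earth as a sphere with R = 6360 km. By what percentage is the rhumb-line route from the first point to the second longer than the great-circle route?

Great circle: σ = 0.9589 rad → d_gc = Rσ = 6098.4 km
Rhumb: Δφ = -0.6524, Δλ = +1.1095, Δψ = -0.9780, q = Δφ/Δψ = 0.6671 → d_rh = R√(Δφ²+q²Δλ²) = 6274.9 km
Excess = (6274.9 − 6098.4) / 6098.4 = 176.5 / 6098.4 = 2.89% ≈ 2.9%

2.9%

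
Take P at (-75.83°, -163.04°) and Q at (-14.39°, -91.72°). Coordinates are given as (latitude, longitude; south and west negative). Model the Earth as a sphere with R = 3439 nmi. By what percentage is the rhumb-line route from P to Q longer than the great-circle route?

3.9%

Great circle: σ = 1.2483 rad → d_gc = Rσ = 4293.0 nmi
Rhumb: Δφ = +1.0723, Δλ = +1.2448, Δψ = +1.8313, q = Δφ/Δψ = 0.5856 → d_rh = R√(Δφ²+q²Δλ²) = 4459.0 nmi
Excess = (4459.0 − 4293.0) / 4293.0 = 166.0 / 4293.0 = 3.87% ≈ 3.9%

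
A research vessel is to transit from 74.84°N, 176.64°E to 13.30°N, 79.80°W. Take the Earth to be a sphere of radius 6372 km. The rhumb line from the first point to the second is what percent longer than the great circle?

8.7%

Great circle: σ = 1.4077 rad → d_gc = Rσ = 8969.9 km
Rhumb: Δφ = -1.0741, Δλ = +1.8075, Δψ = -1.7826, q = Δφ/Δψ = 0.6025 → d_rh = R√(Δφ²+q²Δλ²) = 9746.6 km
Excess = (9746.6 − 8969.9) / 8969.9 = 776.7 / 8969.9 = 8.66% ≈ 8.7%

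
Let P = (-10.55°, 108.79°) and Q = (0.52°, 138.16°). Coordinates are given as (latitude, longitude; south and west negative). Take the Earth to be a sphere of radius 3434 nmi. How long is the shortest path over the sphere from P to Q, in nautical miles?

cos σ = sin φ₁ sin φ₂ + cos φ₁ cos φ₂ cos Δλ
      = sin(-10.55°)sin(0.52°) + cos(-10.55°)cos(0.52°)cos(29.37°) = 0.8550
σ = 31.236° → d = Rσ = 3434·0.54516 = 1872 nmi

1872 nmi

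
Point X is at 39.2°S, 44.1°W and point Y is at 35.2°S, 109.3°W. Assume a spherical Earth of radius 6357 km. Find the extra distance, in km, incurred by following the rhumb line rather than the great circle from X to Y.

Great circle: cos σ = sin φ₁ sin φ₂ + cos φ₁ cos φ₂ cos Δλ,  σ = 0.8893 rad → d_gc = 5653.4 km
Rhumb line: Δψ = +0.0877, q = Δφ/Δψ = 0.7962, d_rh = R√(Δφ²+q²Δλ²) = 5776.6 km
Excess = 5776.6 − 5653.4 = 123.2 ≈ 123 km

123 km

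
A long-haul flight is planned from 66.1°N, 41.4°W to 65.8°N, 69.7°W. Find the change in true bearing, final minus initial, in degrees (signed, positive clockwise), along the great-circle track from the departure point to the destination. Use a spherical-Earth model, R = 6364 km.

Initial bearing θ₁ = atan2(sin Δλ cos φ₂, cos φ₁ sin φ₂ − sin φ₁ cos φ₂ cos Δλ) = 281.51°
Final bearing θ₂ = (initial bearing from the destination back to the start) + 180° = 255.58°
Δθ = θ₂ − θ₁ = -25.9°

-25.9°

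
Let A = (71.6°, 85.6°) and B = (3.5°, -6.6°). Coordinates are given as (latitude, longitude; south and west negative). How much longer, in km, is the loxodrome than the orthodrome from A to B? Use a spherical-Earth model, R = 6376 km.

Great circle: cos σ = sin φ₁ sin φ₂ + cos φ₁ cos φ₂ cos Δλ,  σ = 1.5249 rad → d_gc = 9723.1 km
Rhumb line: Δψ = -1.7593, q = Δφ/Δψ = 0.6756, d_rh = R√(Δφ²+q²Δλ²) = 10270.5 km
Excess = 10270.5 − 9723.1 = 547.4 ≈ 547 km

547 km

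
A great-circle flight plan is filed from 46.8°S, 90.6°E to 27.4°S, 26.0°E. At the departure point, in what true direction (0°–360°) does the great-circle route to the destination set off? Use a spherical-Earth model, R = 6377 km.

θ = atan2( sin Δλ·cos φ₂ ,  cos φ₁ sin φ₂ − sin φ₁ cos φ₂ cos Δλ )
  = atan2(-0.8020, -0.0374) = 267.33°

267.3°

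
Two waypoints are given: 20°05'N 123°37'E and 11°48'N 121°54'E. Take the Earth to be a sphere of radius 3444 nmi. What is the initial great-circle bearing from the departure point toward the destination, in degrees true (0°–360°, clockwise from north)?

θ = atan2( sin Δλ·cos φ₂ ,  cos φ₁ sin φ₂ − sin φ₁ cos φ₂ cos Δλ )
  = atan2(-0.0293, -0.1439) = 191.52°

191.5°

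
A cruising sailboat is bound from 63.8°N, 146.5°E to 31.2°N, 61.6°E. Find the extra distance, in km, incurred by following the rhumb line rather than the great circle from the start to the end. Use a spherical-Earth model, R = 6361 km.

389 km

Great circle: cos σ = sin φ₁ sin φ₂ + cos φ₁ cos φ₂ cos Δλ,  σ = 1.0491 rad → d_gc = 6673.2 km
Rhumb line: Δψ = -0.8843, q = Δφ/Δψ = 0.6434, d_rh = R√(Δφ²+q²Δλ²) = 7062.3 km
Excess = 7062.3 − 6673.2 = 389.1 ≈ 389 km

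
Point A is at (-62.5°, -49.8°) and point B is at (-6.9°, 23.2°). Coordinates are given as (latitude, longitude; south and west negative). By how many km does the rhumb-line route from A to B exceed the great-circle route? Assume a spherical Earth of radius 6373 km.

Great circle: cos σ = sin φ₁ sin φ₂ + cos φ₁ cos φ₂ cos Δλ,  σ = 1.3278 rad → d_gc = 8462.2 km
Rhumb line: Δψ = +1.2870, q = Δφ/Δψ = 0.7540, d_rh = R√(Δφ²+q²Δλ²) = 8702.2 km
Excess = 8702.2 − 8462.2 = 240.0 ≈ 240 km

240 km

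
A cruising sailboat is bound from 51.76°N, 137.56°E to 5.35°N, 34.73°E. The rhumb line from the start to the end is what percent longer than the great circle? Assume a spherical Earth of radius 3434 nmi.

4.6%

Great circle: σ = 1.6345 rad → d_gc = Rσ = 5612.7 nmi
Rhumb: Δφ = -0.8100, Δλ = -1.7947, Δψ = -0.9659, q = Δφ/Δψ = 0.8386 → d_rh = R√(Δφ²+q²Δλ²) = 5869.5 nmi
Excess = (5869.5 − 5612.7) / 5612.7 = 256.8 / 5612.7 = 4.58% ≈ 4.6%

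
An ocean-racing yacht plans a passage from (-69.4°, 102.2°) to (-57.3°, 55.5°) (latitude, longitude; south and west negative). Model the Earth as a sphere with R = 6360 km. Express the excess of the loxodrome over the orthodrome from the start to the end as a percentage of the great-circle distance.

Great circle: σ = 0.4076 rad → d_gc = Rσ = 2592.5 km
Rhumb: Δφ = +0.2112, Δλ = -0.8151, Δψ = +0.4789, q = Δφ/Δψ = 0.4410 → d_rh = R√(Δφ²+q²Δλ²) = 2651.3 km
Excess = (2651.3 − 2592.5) / 2592.5 = 58.8 / 2592.5 = 2.27% ≈ 2.3%

2.3%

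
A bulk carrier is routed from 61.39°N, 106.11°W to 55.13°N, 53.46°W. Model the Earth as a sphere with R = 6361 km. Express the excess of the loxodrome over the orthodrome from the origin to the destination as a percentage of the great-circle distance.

Great circle: σ = 0.4814 rad → d_gc = Rσ = 3062.0 km
Rhumb: Δφ = -0.1093, Δλ = +0.9189, Δψ = -0.2083, q = Δφ/Δψ = 0.5244 → d_rh = R√(Δφ²+q²Δλ²) = 3143.2 km
Excess = (3143.2 − 3062.0) / 3062.0 = 81.2 / 3062.0 = 2.652% ≈ 2.7%

2.7%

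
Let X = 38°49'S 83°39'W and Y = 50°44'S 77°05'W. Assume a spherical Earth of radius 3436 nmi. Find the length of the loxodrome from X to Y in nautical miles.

767 nmi

Δψ = ln[tan(π/4+φ₂/2)/tan(π/4+φ₁/2)] = -0.2946;  Δφ = -0.2080 rad,  Δλ = +0.1146 rad
q = Δφ/Δψ = 0.7061
d = R·√(Δφ² + q²Δλ²) = 3436·0.22317 = 767 nmi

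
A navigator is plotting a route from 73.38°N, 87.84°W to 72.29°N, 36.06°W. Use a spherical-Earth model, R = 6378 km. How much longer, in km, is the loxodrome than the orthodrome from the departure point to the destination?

Great circle: cos σ = sin φ₁ sin φ₂ + cos φ₁ cos φ₂ cos Δλ,  σ = 0.2590 rad → d_gc = 1652.0 km
Rhumb line: Δψ = -0.0645, q = Δφ/Δψ = 0.2950, d_rh = R√(Δφ²+q²Δλ²) = 1704.9 km
Excess = 1704.9 − 1652.0 = 52.9 ≈ 53 km

53 km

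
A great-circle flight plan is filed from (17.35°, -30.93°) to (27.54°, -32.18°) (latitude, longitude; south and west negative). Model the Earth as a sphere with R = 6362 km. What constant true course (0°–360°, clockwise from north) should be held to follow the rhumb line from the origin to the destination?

Meridional parts: M(φ₁)=+0.3076, M(φ₂)=+0.5003 → ΔM = +0.1928;  Δλ = -0.0218 rad
tan C = Δλ / ΔM = -0.1132 → C = 353.54°

353.5°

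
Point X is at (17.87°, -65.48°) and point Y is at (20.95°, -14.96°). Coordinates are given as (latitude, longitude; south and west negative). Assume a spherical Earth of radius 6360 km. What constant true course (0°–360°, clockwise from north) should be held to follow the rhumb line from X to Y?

Meridional parts: M(φ₁)=+0.3171, M(φ₂)=+0.3741 → ΔM = +0.0570;  Δλ = +0.8817 rad
tan C = Δλ / ΔM = +15.4680 → C = 86.30°

86.3°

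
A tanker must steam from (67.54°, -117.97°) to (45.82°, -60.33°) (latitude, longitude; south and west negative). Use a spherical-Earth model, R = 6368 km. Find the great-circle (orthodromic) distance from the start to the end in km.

cos σ = sin φ₁ sin φ₂ + cos φ₁ cos φ₂ cos Δλ
      = sin(67.54°)sin(45.82°) + cos(67.54°)cos(45.82°)cos(57.64°) = 0.8053
σ = 36.365° → d = Rσ = 6368·0.63468 = 4042 km

4042 km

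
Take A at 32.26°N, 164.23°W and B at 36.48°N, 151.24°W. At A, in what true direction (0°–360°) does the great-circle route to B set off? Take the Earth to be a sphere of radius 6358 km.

N = sin Δλ·cos φ₂ = +0.1807;  D = cos φ₁ sin φ₂ − sin φ₁ cos φ₂ cos Δλ = +0.0846
initial course = atan2(N, D) = 64.92°

64.9°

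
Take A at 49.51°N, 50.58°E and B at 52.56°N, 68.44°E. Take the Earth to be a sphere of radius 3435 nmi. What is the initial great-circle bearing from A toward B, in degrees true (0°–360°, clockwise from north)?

θ = atan2( sin Δλ·cos φ₂ ,  cos φ₁ sin φ₂ − sin φ₁ cos φ₂ cos Δλ )
  = atan2(+0.1864, +0.0755) = 67.96°

68.0°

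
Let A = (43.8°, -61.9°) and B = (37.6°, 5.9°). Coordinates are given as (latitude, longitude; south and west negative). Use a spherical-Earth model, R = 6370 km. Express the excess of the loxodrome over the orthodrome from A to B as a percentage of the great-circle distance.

2.7%

Great circle: σ = 0.8784 rad → d_gc = Rσ = 5595.5 km
Rhumb: Δφ = -0.1082, Δλ = +1.1833, Δψ = -0.1429, q = Δφ/Δψ = 0.7572 → d_rh = R√(Δφ²+q²Δλ²) = 5749.2 km
Excess = (5749.2 − 5595.5) / 5595.5 = 153.7 / 5595.5 = 2.747% ≈ 2.7%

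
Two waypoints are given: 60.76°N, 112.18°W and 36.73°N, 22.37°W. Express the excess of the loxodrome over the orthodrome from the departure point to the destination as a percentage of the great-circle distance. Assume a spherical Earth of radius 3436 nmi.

6.8%

Great circle: σ = 1.0203 rad → d_gc = Rσ = 3505.6 nmi
Rhumb: Δφ = -0.4194, Δλ = +1.5675, Δψ = -0.6537, q = Δφ/Δψ = 0.6416 → d_rh = R√(Δφ²+q²Δλ²) = 3743.9 nmi
Excess = (3743.9 − 3505.6) / 3505.6 = 238.3 / 3505.6 = 6.80% ≈ 6.8%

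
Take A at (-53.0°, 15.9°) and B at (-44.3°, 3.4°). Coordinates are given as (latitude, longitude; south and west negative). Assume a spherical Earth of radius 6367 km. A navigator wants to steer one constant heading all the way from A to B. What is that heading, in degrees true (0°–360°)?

316.6°

Δψ = ln[tan(π/4+φ₂/2)/tan(π/4+φ₁/2)] = +0.2306
Δλ = -0.2182 rad (taken the short way round)
course = atan2(Δλ, Δψ) = 316.59°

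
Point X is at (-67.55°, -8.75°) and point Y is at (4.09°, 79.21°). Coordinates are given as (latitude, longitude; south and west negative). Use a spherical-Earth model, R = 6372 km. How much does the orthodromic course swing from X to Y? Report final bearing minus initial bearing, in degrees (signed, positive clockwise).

At departure: θ₁ = atan2(sin Δλ cos φ₂, cos φ₁ sin φ₂ − sin φ₁ cos φ₂ cos Δλ) = 86.55°
At arrival: θ₂ = atan2(sin Δλ cos φ₁, −cos φ₂ sin φ₁ + sin φ₂ cos φ₁ cos Δλ) = 22.47°
Δθ = θ₂ − θ₁ = -64.1°

-64.1°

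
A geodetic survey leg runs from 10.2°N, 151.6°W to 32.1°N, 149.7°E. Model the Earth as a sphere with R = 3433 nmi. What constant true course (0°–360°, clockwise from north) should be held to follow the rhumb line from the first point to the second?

292.0°

Δψ = ln[tan(π/4+φ₂/2)/tan(π/4+φ₁/2)] = +0.4131
Δλ = -1.0245 rad (taken the short way round)
course = atan2(Δλ, Δψ) = 291.96°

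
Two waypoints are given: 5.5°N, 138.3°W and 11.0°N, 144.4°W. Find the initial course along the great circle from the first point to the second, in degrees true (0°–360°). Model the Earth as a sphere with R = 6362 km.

N = sin Δλ·cos φ₂ = -0.1043;  D = cos φ₁ sin φ₂ − sin φ₁ cos φ₂ cos Δλ = +0.0964
initial course = atan2(N, D) = 312.74°

312.7°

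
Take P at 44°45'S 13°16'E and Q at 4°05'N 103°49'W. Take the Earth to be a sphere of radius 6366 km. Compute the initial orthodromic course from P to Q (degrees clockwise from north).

253.1°

N = sin Δλ·cos φ₂ = -0.8881;  D = cos φ₁ sin φ₂ − sin φ₁ cos φ₂ cos Δλ = -0.2691
initial course = atan2(N, D) = 253.14°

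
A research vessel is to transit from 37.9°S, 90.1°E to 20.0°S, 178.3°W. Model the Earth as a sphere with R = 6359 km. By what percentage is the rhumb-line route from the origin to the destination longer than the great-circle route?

Great circle: σ = 1.3803 rad → d_gc = Rσ = 8777.0 km
Rhumb: Δφ = +0.3124, Δλ = +1.5987, Δψ = +0.3594, q = Δφ/Δψ = 0.8693 → d_rh = R√(Δφ²+q²Δλ²) = 9057.8 km
Excess = (9057.8 − 8777.0) / 8777.0 = 280.8 / 8777.0 = 3.20% ≈ 3.2%

3.2%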